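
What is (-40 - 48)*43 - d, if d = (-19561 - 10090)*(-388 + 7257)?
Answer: 203668935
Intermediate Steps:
d = -203672719 (d = -29651*6869 = -203672719)
(-40 - 48)*43 - d = (-40 - 48)*43 - 1*(-203672719) = -88*43 + 203672719 = -3784 + 203672719 = 203668935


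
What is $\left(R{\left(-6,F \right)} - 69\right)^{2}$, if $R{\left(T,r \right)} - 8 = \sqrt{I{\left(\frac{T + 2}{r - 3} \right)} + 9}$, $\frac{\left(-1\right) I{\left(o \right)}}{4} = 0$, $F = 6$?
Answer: $3364$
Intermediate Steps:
$I{\left(o \right)} = 0$ ($I{\left(o \right)} = \left(-4\right) 0 = 0$)
$R{\left(T,r \right)} = 11$ ($R{\left(T,r \right)} = 8 + \sqrt{0 + 9} = 8 + \sqrt{9} = 8 + 3 = 11$)
$\left(R{\left(-6,F \right)} - 69\right)^{2} = \left(11 - 69\right)^{2} = \left(-58\right)^{2} = 3364$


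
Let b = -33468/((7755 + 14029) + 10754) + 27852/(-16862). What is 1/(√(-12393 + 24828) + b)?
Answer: 5603092774115408/25979584068187752659 + 2090438462443969*√12435/25979584068187752659 ≈ 0.0091885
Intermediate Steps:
b = -122548816/45721313 (b = -33468/(21784 + 10754) + 27852*(-1/16862) = -33468/32538 - 13926/8431 = -33468*1/32538 - 13926/8431 = -5578/5423 - 13926/8431 = -122548816/45721313 ≈ -2.6803)
1/(√(-12393 + 24828) + b) = 1/(√(-12393 + 24828) - 122548816/45721313) = 1/(√12435 - 122548816/45721313) = 1/(-122548816/45721313 + √12435)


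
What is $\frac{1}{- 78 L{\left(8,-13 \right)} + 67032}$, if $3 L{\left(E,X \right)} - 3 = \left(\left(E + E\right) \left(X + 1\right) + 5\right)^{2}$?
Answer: $- \frac{1}{842240} \approx -1.1873 \cdot 10^{-6}$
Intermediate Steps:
$L{\left(E,X \right)} = 1 + \frac{\left(5 + 2 E \left(1 + X\right)\right)^{2}}{3}$ ($L{\left(E,X \right)} = 1 + \frac{\left(\left(E + E\right) \left(X + 1\right) + 5\right)^{2}}{3} = 1 + \frac{\left(2 E \left(1 + X\right) + 5\right)^{2}}{3} = 1 + \frac{\left(5 + 2 E \left(1 + X\right)\right)^{2}}{3}$)
$\frac{1}{- 78 L{\left(8,-13 \right)} + 67032} = \frac{1}{- 78 \left(1 + \frac{\left(5 + 2 \cdot 8 + 2 \cdot 8 \left(-13\right)\right)^{2}}{3}\right) + 67032} = \frac{1}{- 78 \left(1 + \frac{\left(5 + 16 - 208\right)^{2}}{3}\right) + 67032} = \frac{1}{- 78 \left(1 + \frac{\left(-187\right)^{2}}{3}\right) + 67032} = \frac{1}{- 78 \left(1 + \frac{1}{3} \cdot 34969\right) + 67032} = \frac{1}{- 78 \left(1 + \frac{34969}{3}\right) + 67032} = \frac{1}{\left(-78\right) \frac{34972}{3} + 67032} = \frac{1}{-909272 + 67032} = \frac{1}{-842240} = - \frac{1}{842240}$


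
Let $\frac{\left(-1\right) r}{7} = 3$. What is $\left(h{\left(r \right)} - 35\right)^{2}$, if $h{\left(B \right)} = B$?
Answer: $3136$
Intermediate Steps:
$r = -21$ ($r = \left(-7\right) 3 = -21$)
$\left(h{\left(r \right)} - 35\right)^{2} = \left(-21 - 35\right)^{2} = \left(-56\right)^{2} = 3136$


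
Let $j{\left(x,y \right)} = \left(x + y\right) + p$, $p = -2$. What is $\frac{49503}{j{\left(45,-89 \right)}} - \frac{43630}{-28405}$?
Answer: $- \frac{12209789}{11362} \approx -1074.6$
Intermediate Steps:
$j{\left(x,y \right)} = -2 + x + y$ ($j{\left(x,y \right)} = \left(x + y\right) - 2 = -2 + x + y$)
$\frac{49503}{j{\left(45,-89 \right)}} - \frac{43630}{-28405} = \frac{49503}{-2 + 45 - 89} - \frac{43630}{-28405} = \frac{49503}{-46} - - \frac{8726}{5681} = 49503 \left(- \frac{1}{46}\right) + \frac{8726}{5681} = - \frac{49503}{46} + \frac{8726}{5681} = - \frac{12209789}{11362}$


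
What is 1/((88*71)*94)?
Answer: 1/587312 ≈ 1.7027e-6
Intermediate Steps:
1/((88*71)*94) = 1/(6248*94) = 1/587312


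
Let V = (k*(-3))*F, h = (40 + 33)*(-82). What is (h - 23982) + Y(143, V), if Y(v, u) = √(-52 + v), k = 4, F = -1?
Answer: -29968 + √91 ≈ -29958.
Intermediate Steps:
h = -5986 (h = 73*(-82) = -5986)
V = 12 (V = (4*(-3))*(-1) = -12*(-1) = 12)
(h - 23982) + Y(143, V) = (-5986 - 23982) + √(-52 + 143) = -29968 + √91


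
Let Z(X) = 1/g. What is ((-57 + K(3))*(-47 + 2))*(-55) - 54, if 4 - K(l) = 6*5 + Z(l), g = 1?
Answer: -207954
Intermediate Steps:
Z(X) = 1 (Z(X) = 1/1 = 1)
K(l) = -27 (K(l) = 4 - (6*5 + 1) = 4 - (30 + 1) = 4 - 1*31 = 4 - 31 = -27)
((-57 + K(3))*(-47 + 2))*(-55) - 54 = ((-57 - 27)*(-47 + 2))*(-55) - 54 = -84*(-45)*(-55) - 54 = 3780*(-55) - 54 = -207900 - 54 = -207954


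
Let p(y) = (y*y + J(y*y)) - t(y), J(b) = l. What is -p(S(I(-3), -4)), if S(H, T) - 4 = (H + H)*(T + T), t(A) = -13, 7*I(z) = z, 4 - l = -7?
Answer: -6952/49 ≈ -141.88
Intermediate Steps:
l = 11 (l = 4 - 1*(-7) = 4 + 7 = 11)
I(z) = z/7
J(b) = 11
S(H, T) = 4 + 4*H*T (S(H, T) = 4 + (H + H)*(T + T) = 4 + (2*H)*(2*T) = 4 + 4*H*T)
p(y) = 24 + y² (p(y) = (y*y + 11) - 1*(-13) = (y² + 11) + 13 = (11 + y²) + 13 = 24 + y²)
-p(S(I(-3), -4)) = -(24 + (4 + 4*((⅐)*(-3))*(-4))²) = -(24 + (4 + 4*(-3/7)*(-4))²) = -(24 + (4 + 48/7)²) = -(24 + (76/7)²) = -(24 + 5776/49) = -1*6952/49 = -6952/49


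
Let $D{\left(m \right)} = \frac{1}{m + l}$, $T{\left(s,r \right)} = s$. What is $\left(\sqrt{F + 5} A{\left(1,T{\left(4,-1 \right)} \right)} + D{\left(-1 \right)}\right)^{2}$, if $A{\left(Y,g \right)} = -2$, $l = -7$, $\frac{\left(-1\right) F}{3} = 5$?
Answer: $- \frac{2559}{64} + \frac{i \sqrt{10}}{2} \approx -39.984 + 1.5811 i$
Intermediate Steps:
$F = -15$ ($F = \left(-3\right) 5 = -15$)
$D{\left(m \right)} = \frac{1}{-7 + m}$ ($D{\left(m \right)} = \frac{1}{m - 7} = \frac{1}{-7 + m}$)
$\left(\sqrt{F + 5} A{\left(1,T{\left(4,-1 \right)} \right)} + D{\left(-1 \right)}\right)^{2} = \left(\sqrt{-15 + 5} \left(-2\right) + \frac{1}{-7 - 1}\right)^{2} = \left(\sqrt{-10} \left(-2\right) + \frac{1}{-8}\right)^{2} = \left(i \sqrt{10} \left(-2\right) - \frac{1}{8}\right)^{2} = \left(- 2 i \sqrt{10} - \frac{1}{8}\right)^{2} = \left(- \frac{1}{8} - 2 i \sqrt{10}\right)^{2}$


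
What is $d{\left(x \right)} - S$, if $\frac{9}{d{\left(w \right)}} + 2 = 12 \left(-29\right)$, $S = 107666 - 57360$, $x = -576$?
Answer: $- \frac{17607109}{350} \approx -50306.0$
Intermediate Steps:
$S = 50306$ ($S = 107666 - 57360 = 50306$)
$d{\left(w \right)} = - \frac{9}{350}$ ($d{\left(w \right)} = \frac{9}{-2 + 12 \left(-29\right)} = \frac{9}{-2 - 348} = \frac{9}{-350} = 9 \left(- \frac{1}{350}\right) = - \frac{9}{350}$)
$d{\left(x \right)} - S = - \frac{9}{350} - 50306 = - \frac{17607109}{350}$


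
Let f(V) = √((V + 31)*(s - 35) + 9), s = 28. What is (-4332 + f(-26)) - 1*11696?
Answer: -16028 + I*√26 ≈ -16028.0 + 5.099*I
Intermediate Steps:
f(V) = √(-208 - 7*V) (f(V) = √((V + 31)*(28 - 35) + 9) = √((31 + V)*(-7) + 9) = √((-217 - 7*V) + 9) = √(-208 - 7*V))
(-4332 + f(-26)) - 1*11696 = (-4332 + √(-208 - 7*(-26))) - 1*11696 = (-4332 + √(-208 + 182)) - 11696 = (-4332 + √(-26)) - 11696 = (-4332 + I*√26) - 11696 = -16028 + I*√26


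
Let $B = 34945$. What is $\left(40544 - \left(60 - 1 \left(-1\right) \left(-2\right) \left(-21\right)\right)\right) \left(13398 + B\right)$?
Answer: $1955087606$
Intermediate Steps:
$\left(40544 - \left(60 - 1 \left(-1\right) \left(-2\right) \left(-21\right)\right)\right) \left(13398 + B\right) = \left(40544 - \left(60 - 1 \left(-1\right) \left(-2\right) \left(-21\right)\right)\right) \left(13398 + 34945\right) = \left(40544 - \left(60 - \left(-1\right) \left(-2\right) \left(-21\right)\right)\right) 48343 = \left(40544 + \left(2 \left(-21\right) - 60\right)\right) 48343 = \left(40544 - 102\right) 48343 = 40442 \cdot 48343 = 1955087606$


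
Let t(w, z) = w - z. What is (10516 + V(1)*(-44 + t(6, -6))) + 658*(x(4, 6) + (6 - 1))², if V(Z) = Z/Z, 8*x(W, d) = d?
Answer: 257913/8 ≈ 32239.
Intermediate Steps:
x(W, d) = d/8
V(Z) = 1
(10516 + V(1)*(-44 + t(6, -6))) + 658*(x(4, 6) + (6 - 1))² = (10516 + 1*(-44 + (6 - 1*(-6)))) + 658*((⅛)*6 + (6 - 1))² = (10516 + 1*(-44 + (6 + 6))) + 658*(¾ + 5)² = (10516 + 1*(-44 + 12)) + 658*(23/4)² = (10516 + 1*(-32)) + 658*(529/16) = (10516 - 32) + 174041/8 = 10484 + 174041/8 = 257913/8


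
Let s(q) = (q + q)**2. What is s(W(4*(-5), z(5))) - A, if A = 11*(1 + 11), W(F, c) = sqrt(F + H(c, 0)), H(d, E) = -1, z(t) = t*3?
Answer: -216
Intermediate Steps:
z(t) = 3*t
W(F, c) = sqrt(-1 + F) (W(F, c) = sqrt(F - 1) = sqrt(-1 + F))
s(q) = 4*q**2 (s(q) = (2*q)**2 = 4*q**2)
A = 132 (A = 11*12 = 132)
s(W(4*(-5), z(5))) - A = 4*(sqrt(-1 + 4*(-5)))**2 - 1*132 = 4*(sqrt(-1 - 20))**2 - 132 = 4*(sqrt(-21))**2 - 132 = 4*(I*sqrt(21))**2 - 132 = 4*(-21) - 132 = -84 - 132 = -216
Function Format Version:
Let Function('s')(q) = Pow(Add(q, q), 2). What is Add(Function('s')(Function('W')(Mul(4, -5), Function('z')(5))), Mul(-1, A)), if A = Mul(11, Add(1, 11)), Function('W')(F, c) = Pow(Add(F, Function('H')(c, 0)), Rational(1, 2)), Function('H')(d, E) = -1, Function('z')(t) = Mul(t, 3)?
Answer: -216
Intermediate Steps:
Function('z')(t) = Mul(3, t)
Function('W')(F, c) = Pow(Add(-1, F), Rational(1, 2)) (Function('W')(F, c) = Pow(Add(F, -1), Rational(1, 2)) = Pow(Add(-1, F), Rational(1, 2)))
Function('s')(q) = Mul(4, Pow(q, 2)) (Function('s')(q) = Pow(Mul(2, q), 2) = Mul(4, Pow(q, 2)))
A = 132 (A = Mul(11, 12) = 132)
Add(Function('s')(Function('W')(Mul(4, -5), Function('z')(5))), Mul(-1, A)) = Add(Mul(4, Pow(Pow(Add(-1, Mul(4, -5)), Rational(1, 2)), 2)), Mul(-1, 132)) = Add(Mul(4, Pow(Pow(Add(-1, -20), Rational(1, 2)), 2)), -132) = Add(Mul(4, Pow(Pow(-21, Rational(1, 2)), 2)), -132) = Add(Mul(4, Pow(Mul(I, Pow(21, Rational(1, 2))), 2)), -132) = Add(Mul(4, -21), -132) = Add(-84, -132) = -216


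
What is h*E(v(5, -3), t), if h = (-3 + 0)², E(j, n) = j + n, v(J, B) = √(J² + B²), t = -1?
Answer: -9 + 9*√34 ≈ 43.479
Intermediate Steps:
v(J, B) = √(B² + J²)
h = 9 (h = (-3)² = 9)
h*E(v(5, -3), t) = 9*(√((-3)² + 5²) - 1) = 9*(√(9 + 25) - 1) = 9*(√34 - 1) = 9*(-1 + √34) = -9 + 9*√34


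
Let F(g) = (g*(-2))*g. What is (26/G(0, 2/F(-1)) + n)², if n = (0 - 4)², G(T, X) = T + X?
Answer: 100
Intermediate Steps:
F(g) = -2*g² (F(g) = (-2*g)*g = -2*g²)
n = 16 (n = (-4)² = 16)
(26/G(0, 2/F(-1)) + n)² = (26/(0 + 2/((-2*(-1)²))) + 16)² = (26/(0 + 2/((-2*1))) + 16)² = (26/(0 + 2/(-2)) + 16)² = (26/(0 + 2*(-½)) + 16)² = (26/(0 - 1) + 16)² = (26/(-1) + 16)² = (26*(-1) + 16)² = (-26 + 16)² = (-10)² = 100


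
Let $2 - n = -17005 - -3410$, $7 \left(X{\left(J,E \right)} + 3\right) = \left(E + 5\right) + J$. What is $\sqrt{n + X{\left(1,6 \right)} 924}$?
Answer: $\sqrt{12409} \approx 111.4$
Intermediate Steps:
$X{\left(J,E \right)} = - \frac{16}{7} + \frac{E}{7} + \frac{J}{7}$ ($X{\left(J,E \right)} = -3 + \frac{\left(E + 5\right) + J}{7} = -3 + \frac{\left(5 + E\right) + J}{7} = -3 + \frac{5 + E + J}{7} = -3 + \left(\frac{5}{7} + \frac{E}{7} + \frac{J}{7}\right) = - \frac{16}{7} + \frac{E}{7} + \frac{J}{7}$)
$n = 13597$ ($n = 2 - \left(-17005 - -3410\right) = 2 - \left(-17005 + 3410\right) = 2 - -13595 = 2 + 13595 = 13597$)
$\sqrt{n + X{\left(1,6 \right)} 924} = \sqrt{13597 + \left(- \frac{16}{7} + \frac{1}{7} \cdot 6 + \frac{1}{7} \cdot 1\right) 924} = \sqrt{13597 + \left(- \frac{16}{7} + \frac{6}{7} + \frac{1}{7}\right) 924} = \sqrt{13597 - 1188} = \sqrt{12409}$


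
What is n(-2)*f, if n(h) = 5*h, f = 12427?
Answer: -124270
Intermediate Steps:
n(-2)*f = (5*(-2))*12427 = -10*12427 = -124270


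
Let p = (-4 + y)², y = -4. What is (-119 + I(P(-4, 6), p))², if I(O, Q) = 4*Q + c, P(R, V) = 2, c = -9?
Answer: 16384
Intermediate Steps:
p = 64 (p = (-4 - 4)² = (-8)² = 64)
I(O, Q) = -9 + 4*Q (I(O, Q) = 4*Q - 9 = -9 + 4*Q)
(-119 + I(P(-4, 6), p))² = (-119 + (-9 + 4*64))² = (-119 + (-9 + 256))² = (-119 + 247)² = 128² = 16384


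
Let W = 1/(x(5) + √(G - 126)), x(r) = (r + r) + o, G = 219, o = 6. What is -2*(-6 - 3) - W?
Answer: 2918/163 + √93/163 ≈ 17.961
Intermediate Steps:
x(r) = 6 + 2*r (x(r) = (r + r) + 6 = 2*r + 6 = 6 + 2*r)
W = 1/(16 + √93) (W = 1/((6 + 2*5) + √(219 - 126)) = 1/((6 + 10) + √93) = 1/(16 + √93) ≈ 0.038996)
-2*(-6 - 3) - W = -2*(-6 - 3) - (16/163 - √93/163) = -2*(-9) + (-16/163 + √93/163) = 18 + (-16/163 + √93/163) = 2918/163 + √93/163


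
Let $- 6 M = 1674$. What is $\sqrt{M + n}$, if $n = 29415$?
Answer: $4 \sqrt{1821} \approx 170.69$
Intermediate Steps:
$M = -279$ ($M = \left(- \frac{1}{6}\right) 1674 = -279$)
$\sqrt{M + n} = \sqrt{-279 + 29415} = \sqrt{29136} = 4 \sqrt{1821}$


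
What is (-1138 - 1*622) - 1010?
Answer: -2770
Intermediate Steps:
(-1138 - 1*622) - 1010 = (-1138 - 622) - 1010 = -1760 - 1010 = -2770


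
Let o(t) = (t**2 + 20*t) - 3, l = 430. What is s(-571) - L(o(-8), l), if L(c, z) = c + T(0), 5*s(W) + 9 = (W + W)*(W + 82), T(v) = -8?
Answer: 558964/5 ≈ 1.1179e+5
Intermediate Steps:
o(t) = -3 + t**2 + 20*t
s(W) = -9/5 + 2*W*(82 + W)/5 (s(W) = -9/5 + ((W + W)*(W + 82))/5 = -9/5 + ((2*W)*(82 + W))/5 = -9/5 + (2*W*(82 + W))/5 = -9/5 + 2*W*(82 + W)/5)
L(c, z) = -8 + c (L(c, z) = c - 8 = -8 + c)
s(-571) - L(o(-8), l) = (-9/5 + (2/5)*(-571)**2 + (164/5)*(-571)) - (-8 + (-3 + (-8)**2 + 20*(-8))) = (-9/5 + (2/5)*326041 - 93644/5) - (-8 + (-3 + 64 - 160)) = (-9/5 + 652082/5 - 93644/5) - (-8 - 99) = 558429/5 - 1*(-107) = 558429/5 + 107 = 558964/5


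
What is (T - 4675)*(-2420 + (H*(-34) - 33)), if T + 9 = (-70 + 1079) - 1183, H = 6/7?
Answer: 12058250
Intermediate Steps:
H = 6/7 (H = 6*(⅐) = 6/7 ≈ 0.85714)
T = -183 (T = -9 + ((-70 + 1079) - 1183) = -9 + (1009 - 1183) = -9 - 174 = -183)
(T - 4675)*(-2420 + (H*(-34) - 33)) = (-183 - 4675)*(-2420 + ((6/7)*(-34) - 33)) = -4858*(-2420 + (-204/7 - 33)) = -4858*(-2420 - 435/7) = -4858*(-17375/7) = 12058250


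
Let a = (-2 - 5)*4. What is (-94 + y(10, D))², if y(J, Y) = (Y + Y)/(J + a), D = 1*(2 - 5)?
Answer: 78961/9 ≈ 8773.4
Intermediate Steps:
a = -28 (a = -7*4 = -28)
D = -3 (D = 1*(-3) = -3)
y(J, Y) = 2*Y/(-28 + J) (y(J, Y) = (Y + Y)/(J - 28) = (2*Y)/(-28 + J) = 2*Y/(-28 + J))
(-94 + y(10, D))² = (-94 + 2*(-3)/(-28 + 10))² = (-94 + 2*(-3)/(-18))² = (-94 + 2*(-3)*(-1/18))² = (-94 + ⅓)² = (-281/3)² = 78961/9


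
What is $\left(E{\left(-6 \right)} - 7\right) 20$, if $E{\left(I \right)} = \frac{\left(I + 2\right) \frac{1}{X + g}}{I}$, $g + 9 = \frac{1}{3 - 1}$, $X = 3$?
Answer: $- \frac{4700}{33} \approx -142.42$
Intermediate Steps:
$g = - \frac{17}{2}$ ($g = -9 + \frac{1}{3 - 1} = -9 + \frac{1}{2} = - \frac{17}{2} \approx -8.5$)
$E{\left(I \right)} = \frac{- \frac{4}{11} - \frac{2 I}{11}}{I}$ ($E{\left(I \right)} = \frac{\left(I + 2\right) \frac{1}{3 - \frac{17}{2}}}{I} = \frac{\left(2 + I\right) \frac{1}{- \frac{11}{2}}}{I} = \frac{\left(2 + I\right) \left(- \frac{2}{11}\right)}{I} = \frac{- \frac{4}{11} - \frac{2 I}{11}}{I}$)
$\left(E{\left(-6 \right)} - 7\right) 20 = \left(\frac{2 \left(-2 - -6\right)}{11 \left(-6\right)} - 7\right) 20 = \left(\frac{2}{11} \left(- \frac{1}{6}\right) \left(-2 + 6\right) - 7\right) 20 = \left(\frac{2}{11} \left(- \frac{1}{6}\right) 4 - 7\right) 20 = \left(- \frac{4}{33} - 7\right) 20 = \left(- \frac{235}{33}\right) 20 = - \frac{4700}{33}$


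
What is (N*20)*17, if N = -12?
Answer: -4080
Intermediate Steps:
(N*20)*17 = -12*20*17 = -240*17 = -4080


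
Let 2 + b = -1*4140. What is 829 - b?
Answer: 4971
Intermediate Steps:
b = -4142 (b = -2 - 1*4140 = -2 - 4140 = -4142)
829 - b = 829 - 1*(-4142) = 829 + 4142 = 4971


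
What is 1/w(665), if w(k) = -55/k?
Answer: -133/11 ≈ -12.091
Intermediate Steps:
1/w(665) = 1/(-55/665) = 1/(-55*1/665) = 1/(-11/133) = -133/11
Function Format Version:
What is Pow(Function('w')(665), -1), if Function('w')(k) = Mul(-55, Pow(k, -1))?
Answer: Rational(-133, 11) ≈ -12.091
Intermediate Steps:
Pow(Function('w')(665), -1) = Pow(Mul(-55, Pow(665, -1)), -1) = Pow(Mul(-55, Rational(1, 665)), -1) = Pow(Rational(-11, 133), -1) = Rational(-133, 11)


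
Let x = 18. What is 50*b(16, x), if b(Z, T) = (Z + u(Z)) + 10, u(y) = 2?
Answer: 1400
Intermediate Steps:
b(Z, T) = 12 + Z (b(Z, T) = (Z + 2) + 10 = (2 + Z) + 10 = 12 + Z)
50*b(16, x) = 50*(12 + 16) = 50*28 = 1400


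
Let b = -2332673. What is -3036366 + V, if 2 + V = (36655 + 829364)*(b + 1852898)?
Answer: -415497302093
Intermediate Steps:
V = -415494265727 (V = -2 + (36655 + 829364)*(-2332673 + 1852898) = -2 + 866019*(-479775) = -2 - 415494265725 = -415494265727)
-3036366 + V = -3036366 - 415494265727 = -415497302093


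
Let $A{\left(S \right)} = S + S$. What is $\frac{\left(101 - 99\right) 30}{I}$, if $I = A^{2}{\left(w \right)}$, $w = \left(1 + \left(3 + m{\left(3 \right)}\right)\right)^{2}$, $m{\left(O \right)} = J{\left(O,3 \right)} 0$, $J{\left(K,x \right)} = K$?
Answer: $\frac{15}{256} \approx 0.058594$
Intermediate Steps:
$m{\left(O \right)} = 0$ ($m{\left(O \right)} = O 0 = 0$)
$w = 16$ ($w = \left(1 + \left(3 + 0\right)\right)^{2} = \left(1 + 3\right)^{2} = 4^{2} = 16$)
$A{\left(S \right)} = 2 S$
$I = 1024$ ($I = \left(2 \cdot 16\right)^{2} = 32^{2} = 1024$)
$\frac{\left(101 - 99\right) 30}{I} = \frac{\left(101 - 99\right) 30}{1024} = 2 \cdot 30 \cdot \frac{1}{1024} = 60 \cdot \frac{1}{1024} = \frac{15}{256}$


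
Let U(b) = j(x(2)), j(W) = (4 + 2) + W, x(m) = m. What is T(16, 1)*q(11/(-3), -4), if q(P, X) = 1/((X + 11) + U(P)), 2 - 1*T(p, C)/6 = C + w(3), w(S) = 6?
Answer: -2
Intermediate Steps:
j(W) = 6 + W
U(b) = 8 (U(b) = 6 + 2 = 8)
T(p, C) = -24 - 6*C (T(p, C) = 12 - 6*(C + 6) = 12 - 6*(6 + C) = 12 + (-36 - 6*C) = -24 - 6*C)
q(P, X) = 1/(19 + X) (q(P, X) = 1/((X + 11) + 8) = 1/((11 + X) + 8) = 1/(19 + X))
T(16, 1)*q(11/(-3), -4) = (-24 - 6*1)/(19 - 4) = (-24 - 6)/15 = -30*1/15 = -2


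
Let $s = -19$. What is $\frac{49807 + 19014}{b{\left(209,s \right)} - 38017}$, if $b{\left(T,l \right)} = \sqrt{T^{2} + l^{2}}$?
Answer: $- \frac{2616367957}{1445248247} - \frac{1307599 \sqrt{122}}{1445248247} \approx -1.8203$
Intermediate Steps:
$\frac{49807 + 19014}{b{\left(209,s \right)} - 38017} = \frac{49807 + 19014}{\sqrt{209^{2} + \left(-19\right)^{2}} - 38017} = \frac{68821}{\sqrt{43681 + 361} - 38017} = \frac{68821}{\sqrt{44042} - 38017} = \frac{68821}{19 \sqrt{122} - 38017} = \frac{68821}{-38017 + 19 \sqrt{122}}$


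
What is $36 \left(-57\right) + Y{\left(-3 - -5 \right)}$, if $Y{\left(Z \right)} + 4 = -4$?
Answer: $-2060$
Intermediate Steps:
$Y{\left(Z \right)} = -8$ ($Y{\left(Z \right)} = -4 - 4 = -8$)
$36 \left(-57\right) + Y{\left(-3 - -5 \right)} = 36 \left(-57\right) - 8 = -2052 - 8 = -2060$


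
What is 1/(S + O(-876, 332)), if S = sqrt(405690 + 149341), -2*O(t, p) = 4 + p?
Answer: 168/526807 + sqrt(555031)/526807 ≈ 0.0017331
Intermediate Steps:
O(t, p) = -2 - p/2 (O(t, p) = -(4 + p)/2 = -2 - p/2)
S = sqrt(555031) ≈ 745.00
1/(S + O(-876, 332)) = 1/(sqrt(555031) + (-2 - 1/2*332)) = 1/(sqrt(555031) + (-2 - 166)) = 1/(sqrt(555031) - 168) = 1/(-168 + sqrt(555031))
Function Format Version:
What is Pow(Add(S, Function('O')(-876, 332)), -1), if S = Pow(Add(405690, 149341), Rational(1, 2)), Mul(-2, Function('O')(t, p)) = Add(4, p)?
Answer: Add(Rational(168, 526807), Mul(Rational(1, 526807), Pow(555031, Rational(1, 2)))) ≈ 0.0017331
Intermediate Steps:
Function('O')(t, p) = Add(-2, Mul(Rational(-1, 2), p)) (Function('O')(t, p) = Mul(Rational(-1, 2), Add(4, p)) = Add(-2, Mul(Rational(-1, 2), p)))
S = Pow(555031, Rational(1, 2)) ≈ 745.00
Pow(Add(S, Function('O')(-876, 332)), -1) = Pow(Add(Pow(555031, Rational(1, 2)), Add(-2, Mul(Rational(-1, 2), 332))), -1) = Pow(Add(Pow(555031, Rational(1, 2)), Add(-2, -166)), -1) = Pow(Add(Pow(555031, Rational(1, 2)), -168), -1) = Pow(Add(-168, Pow(555031, Rational(1, 2))), -1)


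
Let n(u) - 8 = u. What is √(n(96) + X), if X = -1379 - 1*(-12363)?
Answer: 12*√77 ≈ 105.30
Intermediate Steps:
n(u) = 8 + u
X = 10984 (X = -1379 + 12363 = 10984)
√(n(96) + X) = √((8 + 96) + 10984) = √(104 + 10984) = √11088 = 12*√77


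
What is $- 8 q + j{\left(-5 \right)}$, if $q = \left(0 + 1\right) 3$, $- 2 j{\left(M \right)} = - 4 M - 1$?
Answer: $- \frac{67}{2} \approx -33.5$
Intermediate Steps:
$j{\left(M \right)} = \frac{1}{2} + 2 M$ ($j{\left(M \right)} = - \frac{- 4 M - 1}{2} = - \frac{-1 - 4 M}{2} = \frac{1}{2} + 2 M$)
$q = 3$ ($q = 1 \cdot 3 = 3$)
$- 8 q + j{\left(-5 \right)} = \left(-8\right) 3 + \left(\frac{1}{2} + 2 \left(-5\right)\right) = -24 + \left(\frac{1}{2} - 10\right) = -24 - \frac{19}{2} = - \frac{67}{2}$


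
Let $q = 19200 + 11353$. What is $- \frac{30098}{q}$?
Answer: $- \frac{30098}{30553} \approx -0.98511$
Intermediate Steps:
$q = 30553$
$- \frac{30098}{q} = - \frac{30098}{30553}$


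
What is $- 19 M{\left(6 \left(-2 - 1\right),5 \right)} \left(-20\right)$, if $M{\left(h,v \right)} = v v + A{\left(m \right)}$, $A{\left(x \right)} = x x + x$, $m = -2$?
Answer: $10260$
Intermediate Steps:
$A{\left(x \right)} = x + x^{2}$ ($A{\left(x \right)} = x^{2} + x = x + x^{2}$)
$M{\left(h,v \right)} = 2 + v^{2}$ ($M{\left(h,v \right)} = v v - 2 \left(1 - 2\right) = v^{2} - -2 = v^{2} + 2 = 2 + v^{2}$)
$- 19 M{\left(6 \left(-2 - 1\right),5 \right)} \left(-20\right) = - 19 \left(2 + 5^{2}\right) \left(-20\right) = - 19 \left(2 + 25\right) \left(-20\right) = \left(-19\right) 27 \left(-20\right) = \left(-513\right) \left(-20\right) = 10260$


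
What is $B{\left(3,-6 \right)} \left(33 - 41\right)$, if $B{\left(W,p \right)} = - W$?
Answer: $24$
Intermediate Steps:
$B{\left(3,-6 \right)} \left(33 - 41\right) = \left(-1\right) 3 \left(33 - 41\right) = \left(-3\right) \left(-8\right) = 24$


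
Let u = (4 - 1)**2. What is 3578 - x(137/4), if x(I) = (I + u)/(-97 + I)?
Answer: 898251/251 ≈ 3578.7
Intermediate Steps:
u = 9 (u = 3**2 = 9)
x(I) = (9 + I)/(-97 + I) (x(I) = (I + 9)/(-97 + I) = (9 + I)/(-97 + I))
3578 - x(137/4) = 3578 - (9 + 137/4)/(-97 + 137/4) = 3578 - 173/((-251/4)*4) = 3578 - (-4)*173/(251*4) = 3578 - 1*(-173/251) = 3578 + 173/251 = 898251/251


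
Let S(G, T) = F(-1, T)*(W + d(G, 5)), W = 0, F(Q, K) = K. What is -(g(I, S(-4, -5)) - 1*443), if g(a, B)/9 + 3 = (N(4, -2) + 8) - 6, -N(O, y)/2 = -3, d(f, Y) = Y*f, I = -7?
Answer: 398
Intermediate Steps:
N(O, y) = 6 (N(O, y) = -2*(-3) = 6)
S(G, T) = 5*G*T (S(G, T) = T*(0 + 5*G) = T*(5*G) = 5*G*T)
g(a, B) = 45 (g(a, B) = -27 + 9*((6 + 8) - 6) = -27 + 9*(14 - 6) = -27 + 9*8 = -27 + 72 = 45)
-(g(I, S(-4, -5)) - 1*443) = -(45 - 1*443) = -(45 - 443) = -1*(-398) = 398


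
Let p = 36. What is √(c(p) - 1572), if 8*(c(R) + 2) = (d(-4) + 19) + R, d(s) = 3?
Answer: I*√6267/2 ≈ 39.582*I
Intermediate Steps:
c(R) = ¾ + R/8 (c(R) = -2 + ((3 + 19) + R)/8 = -2 + (22 + R)/8 = -2 + (11/4 + R/8) = ¾ + R/8)
√(c(p) - 1572) = √((¾ + (⅛)*36) - 1572) = √((¾ + 9/2) - 1572) = √(21/4 - 1572) = √(-6267/4) = I*√6267/2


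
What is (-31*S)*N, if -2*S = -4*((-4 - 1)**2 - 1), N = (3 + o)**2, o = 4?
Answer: -72912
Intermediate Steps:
N = 49 (N = (3 + 4)**2 = 7**2 = 49)
S = 48 (S = -(-2)*((-4 - 1)**2 - 1) = -(-2)*((-5)**2 - 1) = -(-2)*(25 - 1) = -(-2)*24 = -1/2*(-96) = 48)
(-31*S)*N = -31*48*49 = -1488*49 = -72912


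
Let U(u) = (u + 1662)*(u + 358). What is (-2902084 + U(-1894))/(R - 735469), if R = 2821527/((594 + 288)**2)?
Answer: 73347630384/21190228327 ≈ 3.4614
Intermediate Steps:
U(u) = (358 + u)*(1662 + u) (U(u) = (1662 + u)*(358 + u) = (358 + u)*(1662 + u))
R = 104501/28812 (R = 2821527/(882**2) = 2821527/777924 = 2821527*(1/777924) = 104501/28812 ≈ 3.6270)
(-2902084 + U(-1894))/(R - 735469) = (-2902084 + (594996 + (-1894)**2 + 2020*(-1894)))/(104501/28812 - 735469) = (-2902084 + (594996 + 3587236 - 3825880))/(-21190228327/28812) = (-2902084 + 356352)*(-28812/21190228327) = -2545732*(-28812/21190228327) = 73347630384/21190228327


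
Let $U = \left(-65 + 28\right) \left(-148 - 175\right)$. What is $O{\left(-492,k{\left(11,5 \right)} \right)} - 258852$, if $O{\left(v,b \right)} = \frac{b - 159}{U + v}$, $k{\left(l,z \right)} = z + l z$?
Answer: $- \frac{2966185167}{11459} \approx -2.5885 \cdot 10^{5}$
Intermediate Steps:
$U = 11951$ ($U = \left(-37\right) \left(-323\right) = 11951$)
$O{\left(v,b \right)} = \frac{-159 + b}{11951 + v}$ ($O{\left(v,b \right)} = \frac{b - 159}{11951 + v} = \frac{-159 + b}{11951 + v}$)
$O{\left(-492,k{\left(11,5 \right)} \right)} - 258852 = \frac{-159 + 5 \left(1 + 11\right)}{11951 - 492} - 258852 = \frac{-159 + 5 \cdot 12}{11459} - 258852 = \frac{-159 + 60}{11459} - 258852 = \frac{1}{11459} \left(-99\right) - 258852 = - \frac{99}{11459} - 258852 = - \frac{2966185167}{11459}$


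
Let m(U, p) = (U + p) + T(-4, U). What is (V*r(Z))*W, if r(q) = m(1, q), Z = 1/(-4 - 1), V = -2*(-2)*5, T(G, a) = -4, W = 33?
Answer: -2112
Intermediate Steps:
V = 20 (V = 4*5 = 20)
m(U, p) = -4 + U + p (m(U, p) = (U + p) - 4 = -4 + U + p)
Z = -1/5 (Z = 1/(-5) = -1/5 ≈ -0.20000)
r(q) = -3 + q (r(q) = -4 + 1 + q = -3 + q)
(V*r(Z))*W = (20*(-3 - 1/5))*33 = (20*(-16/5))*33 = -64*33 = -2112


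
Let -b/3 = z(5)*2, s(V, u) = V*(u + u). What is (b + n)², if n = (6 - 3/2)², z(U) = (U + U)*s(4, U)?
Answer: 90611361/16 ≈ 5.6632e+6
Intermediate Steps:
s(V, u) = 2*V*u (s(V, u) = V*(2*u) = 2*V*u)
z(U) = 16*U² (z(U) = (U + U)*(2*4*U) = (2*U)*(8*U) = 16*U²)
n = 81/4 (n = (6 - 3*½)² = (6 - 3/2)² = (9/2)² = 81/4 ≈ 20.250)
b = -2400 (b = -3*16*5²*2 = -3*16*25*2 = -1200*2 = -3*800 = -2400)
(b + n)² = (-2400 + 81/4)² = (-9519/4)² = 90611361/16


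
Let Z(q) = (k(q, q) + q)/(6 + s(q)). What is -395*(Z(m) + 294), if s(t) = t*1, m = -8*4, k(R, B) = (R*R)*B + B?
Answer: -7994010/13 ≈ -6.1492e+5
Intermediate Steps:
k(R, B) = B + B*R² (k(R, B) = R²*B + B = B*R² + B = B + B*R²)
m = -32
s(t) = t
Z(q) = (q + q*(1 + q²))/(6 + q) (Z(q) = (q*(1 + q²) + q)/(6 + q) = (q + q*(1 + q²))/(6 + q))
-395*(Z(m) + 294) = -395*(-32*(2 + (-32)²)/(6 - 32) + 294) = -395*(-32*(2 + 1024)/(-26) + 294) = -395*(-32*(-1/26)*1026 + 294) = -395*(16416/13 + 294) = -395*20238/13 = -7994010/13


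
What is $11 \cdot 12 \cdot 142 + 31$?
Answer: $18775$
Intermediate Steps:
$11 \cdot 12 \cdot 142 + 31 = 132 \cdot 142 + 31 = 18744 + 31 = 18775$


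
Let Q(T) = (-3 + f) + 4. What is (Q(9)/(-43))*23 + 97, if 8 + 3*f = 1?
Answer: 12605/129 ≈ 97.713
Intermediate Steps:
f = -7/3 (f = -8/3 + (⅓)*1 = -8/3 + ⅓ = -7/3 ≈ -2.3333)
Q(T) = -4/3 (Q(T) = (-3 - 7/3) + 4 = -16/3 + 4 = -4/3)
(Q(9)/(-43))*23 + 97 = -4/3/(-43)*23 + 97 = -4/3*(-1/43)*23 + 97 = (4/129)*23 + 97 = 92/129 + 97 = 12605/129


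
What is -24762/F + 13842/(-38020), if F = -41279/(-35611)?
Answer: -16763295745779/784713790 ≈ -21362.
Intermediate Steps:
F = 41279/35611 (F = -41279*(-1/35611) = 41279/35611 ≈ 1.1592)
-24762/F + 13842/(-38020) = -24762/41279/35611 + 13842/(-38020) = -24762*35611/41279 + 13842*(-1/38020) = -881799582/41279 - 6921/19010 = -16763295745779/784713790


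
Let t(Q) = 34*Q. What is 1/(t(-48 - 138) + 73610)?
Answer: 1/67286 ≈ 1.4862e-5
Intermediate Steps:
1/(t(-48 - 138) + 73610) = 1/(34*(-48 - 138) + 73610) = 1/(34*(-186) + 73610) = 1/(-6324 + 73610) = 1/67286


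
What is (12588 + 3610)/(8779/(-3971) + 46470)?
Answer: 9188894/26360513 ≈ 0.34859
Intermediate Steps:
(12588 + 3610)/(8779/(-3971) + 46470) = 16198/(8779*(-1/3971) + 46470) = 16198/(-8779/3971 + 46470) = 16198/(184523591/3971) = 16198*(3971/184523591) = 9188894/26360513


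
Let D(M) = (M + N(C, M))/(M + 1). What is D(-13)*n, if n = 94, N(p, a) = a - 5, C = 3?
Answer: 1457/6 ≈ 242.83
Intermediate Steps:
N(p, a) = -5 + a
D(M) = (-5 + 2*M)/(1 + M) (D(M) = (M + (-5 + M))/(M + 1) = (-5 + 2*M)/(1 + M))
D(-13)*n = ((-5 + 2*(-13))/(1 - 13))*94 = ((-5 - 26)/(-12))*94 = -1/12*(-31)*94 = (31/12)*94 = 1457/6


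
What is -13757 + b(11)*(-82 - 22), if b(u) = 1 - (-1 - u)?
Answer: -15109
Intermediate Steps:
b(u) = 2 + u (b(u) = 1 + (1 + u) = 2 + u)
-13757 + b(11)*(-82 - 22) = -13757 + (2 + 11)*(-82 - 22) = -13757 + 13*(-104) = -13757 - 1352 = -15109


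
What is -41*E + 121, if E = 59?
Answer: -2298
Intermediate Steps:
-41*E + 121 = -41*59 + 121 = -2419 + 121 = -2298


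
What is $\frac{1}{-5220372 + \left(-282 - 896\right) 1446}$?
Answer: $- \frac{1}{6923760} \approx -1.4443 \cdot 10^{-7}$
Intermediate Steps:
$\frac{1}{-5220372 + \left(-282 - 896\right) 1446} = \frac{1}{-5220372 - 1703388} = \frac{1}{-6923760} = - \frac{1}{6923760}$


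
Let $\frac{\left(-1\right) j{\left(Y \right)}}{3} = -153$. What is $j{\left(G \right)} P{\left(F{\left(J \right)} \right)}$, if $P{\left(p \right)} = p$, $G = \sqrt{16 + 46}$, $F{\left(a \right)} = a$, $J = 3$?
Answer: $1377$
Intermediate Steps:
$G = \sqrt{62} \approx 7.874$
$j{\left(Y \right)} = 459$ ($j{\left(Y \right)} = \left(-3\right) \left(-153\right) = 459$)
$j{\left(G \right)} P{\left(F{\left(J \right)} \right)} = 459 \cdot 3 = 1377$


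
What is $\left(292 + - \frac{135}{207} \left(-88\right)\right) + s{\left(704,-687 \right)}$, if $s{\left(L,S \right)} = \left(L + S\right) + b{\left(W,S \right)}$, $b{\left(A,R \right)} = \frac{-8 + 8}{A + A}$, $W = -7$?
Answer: $\frac{8427}{23} \approx 366.39$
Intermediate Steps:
$b{\left(A,R \right)} = 0$ ($b{\left(A,R \right)} = \frac{0}{2 A} = 0 \frac{1}{2 A} = 0$)
$s{\left(L,S \right)} = L + S$ ($s{\left(L,S \right)} = \left(L + S\right) + 0 = L + S$)
$\left(292 + - \frac{135}{207} \left(-88\right)\right) + s{\left(704,-687 \right)} = \left(292 + - \frac{135}{207} \left(-88\right)\right) + \left(704 - 687\right) = \left(292 + \left(-135\right) \frac{1}{207} \left(-88\right)\right) + 17 = \left(292 - - \frac{1320}{23}\right) + 17 = \left(292 + \frac{1320}{23}\right) + 17 = \frac{8036}{23} + 17 = \frac{8427}{23}$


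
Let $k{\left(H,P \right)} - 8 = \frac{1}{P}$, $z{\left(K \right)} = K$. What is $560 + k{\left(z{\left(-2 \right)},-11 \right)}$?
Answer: $\frac{6247}{11} \approx 567.91$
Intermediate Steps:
$k{\left(H,P \right)} = 8 + \frac{1}{P}$
$560 + k{\left(z{\left(-2 \right)},-11 \right)} = 560 + \left(8 + \frac{1}{-11}\right) = 560 + \left(8 - \frac{1}{11}\right) = 560 + \frac{87}{11} = \frac{6247}{11}$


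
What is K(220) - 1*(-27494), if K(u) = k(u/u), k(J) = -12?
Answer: 27482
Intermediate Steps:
K(u) = -12
K(220) - 1*(-27494) = -12 - 1*(-27494) = -12 + 27494 = 27482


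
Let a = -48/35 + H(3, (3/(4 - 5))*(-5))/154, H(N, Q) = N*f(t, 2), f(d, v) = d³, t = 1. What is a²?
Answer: 1083681/592900 ≈ 1.8278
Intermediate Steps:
H(N, Q) = N (H(N, Q) = N*1³ = N*1 = N)
a = -1041/770 (a = -48/35 + 3/154 = -1041/770 ≈ -1.3519)
a² = (-1041/770)² = 1083681/592900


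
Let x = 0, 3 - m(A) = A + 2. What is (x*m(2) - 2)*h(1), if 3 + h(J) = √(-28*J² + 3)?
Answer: 6 - 10*I ≈ 6.0 - 10.0*I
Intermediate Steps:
m(A) = 1 - A (m(A) = 3 - (A + 2) = 3 - (2 + A) = 3 + (-2 - A) = 1 - A)
h(J) = -3 + √(3 - 28*J²) (h(J) = -3 + √(-28*J² + 3) = -3 + √(3 - 28*J²))
(x*m(2) - 2)*h(1) = (0*(1 - 1*2) - 2)*(-3 + √(3 - 28*1²)) = (0*(1 - 2) - 2)*(-3 + √(3 - 28*1)) = (0*(-1) - 2)*(-3 + √(3 - 28)) = (0 - 2)*(-3 + √(-25)) = -2*(-3 + 5*I) = 6 - 10*I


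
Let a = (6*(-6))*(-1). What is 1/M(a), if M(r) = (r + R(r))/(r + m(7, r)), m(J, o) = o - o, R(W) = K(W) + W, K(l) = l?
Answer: 1/3 ≈ 0.33333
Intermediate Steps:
R(W) = 2*W (R(W) = W + W = 2*W)
m(J, o) = 0
a = 36 (a = -36*(-1) = 36)
M(r) = 3 (M(r) = (r + 2*r)/(r + 0) = (3*r)/r = 3)
1/M(a) = 1/3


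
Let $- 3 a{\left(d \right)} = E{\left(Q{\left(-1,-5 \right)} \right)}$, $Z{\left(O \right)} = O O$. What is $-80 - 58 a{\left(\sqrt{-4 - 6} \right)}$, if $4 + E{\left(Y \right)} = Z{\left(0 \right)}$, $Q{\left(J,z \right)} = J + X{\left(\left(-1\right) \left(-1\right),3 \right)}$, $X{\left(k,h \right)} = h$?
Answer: $- \frac{472}{3} \approx -157.33$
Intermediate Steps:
$Z{\left(O \right)} = O^{2}$
$Q{\left(J,z \right)} = 3 + J$ ($Q{\left(J,z \right)} = J + 3 = 3 + J$)
$E{\left(Y \right)} = -4$ ($E{\left(Y \right)} = -4 + 0^{2} = -4 + 0 = -4$)
$a{\left(d \right)} = \frac{4}{3}$ ($a{\left(d \right)} = \left(- \frac{1}{3}\right) \left(-4\right) = \frac{4}{3}$)
$-80 - 58 a{\left(\sqrt{-4 - 6} \right)} = -80 - \frac{232}{3} = - \frac{472}{3}$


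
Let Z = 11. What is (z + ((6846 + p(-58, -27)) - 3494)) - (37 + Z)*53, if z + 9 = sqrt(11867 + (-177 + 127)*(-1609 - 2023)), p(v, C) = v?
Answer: 741 + sqrt(193467) ≈ 1180.8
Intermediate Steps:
z = -9 + sqrt(193467) (z = -9 + sqrt(11867 + (-177 + 127)*(-1609 - 2023)) = -9 + sqrt(11867 - 50*(-3632)) = -9 + sqrt(11867 + 181600) = -9 + sqrt(193467) ≈ 430.85)
(z + ((6846 + p(-58, -27)) - 3494)) - (37 + Z)*53 = ((-9 + sqrt(193467)) + ((6846 - 58) - 3494)) - (37 + 11)*53 = ((-9 + sqrt(193467)) + (6788 - 3494)) - 48*53 = ((-9 + sqrt(193467)) + 3294) - 1*2544 = (3285 + sqrt(193467)) - 2544 = 741 + sqrt(193467)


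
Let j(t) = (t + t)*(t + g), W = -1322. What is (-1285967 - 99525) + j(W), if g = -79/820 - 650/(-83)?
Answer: 35551561317/17015 ≈ 2.0894e+6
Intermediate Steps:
g = 526443/68060 (g = -79*1/820 - 650*(-1/83) = -79/820 + 650/83 = 526443/68060 ≈ 7.7350)
j(t) = 2*t*(526443/68060 + t) (j(t) = (t + t)*(t + 526443/68060) = (2*t)*(526443/68060 + t) = 2*t*(526443/68060 + t))
(-1285967 - 99525) + j(W) = (-1285967 - 99525) + (1/34030)*(-1322)*(526443 + 68060*(-1322)) = -1385492 + (1/34030)*(-1322)*(526443 - 89975320) = -1385492 + (1/34030)*(-1322)*(-89448877) = -1385492 + 59125707697/17015 = 35551561317/17015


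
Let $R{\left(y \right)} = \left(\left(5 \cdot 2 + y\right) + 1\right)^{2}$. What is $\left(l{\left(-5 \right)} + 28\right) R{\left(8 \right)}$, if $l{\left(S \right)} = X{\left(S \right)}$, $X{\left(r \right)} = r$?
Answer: $8303$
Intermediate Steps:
$R{\left(y \right)} = \left(11 + y\right)^{2}$ ($R{\left(y \right)} = \left(\left(10 + y\right) + 1\right)^{2} = \left(11 + y\right)^{2}$)
$l{\left(S \right)} = S$
$\left(l{\left(-5 \right)} + 28\right) R{\left(8 \right)} = \left(-5 + 28\right) \left(11 + 8\right)^{2} = 23 \cdot 19^{2} = 23 \cdot 361 = 8303$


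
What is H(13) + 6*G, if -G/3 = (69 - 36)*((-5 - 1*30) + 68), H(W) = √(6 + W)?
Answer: -19602 + √19 ≈ -19598.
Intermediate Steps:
G = -3267 (G = -3*(69 - 36)*((-5 - 1*30) + 68) = -99*((-5 - 30) + 68) = -99*(-35 + 68) = -99*33 = -3*1089 = -3267)
H(13) + 6*G = √(6 + 13) + 6*(-3267) = √19 - 19602 = -19602 + √19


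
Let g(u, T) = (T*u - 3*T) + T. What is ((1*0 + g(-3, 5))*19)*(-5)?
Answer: 2375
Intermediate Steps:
g(u, T) = -2*T + T*u (g(u, T) = (-3*T + T*u) + T = -2*T + T*u)
((1*0 + g(-3, 5))*19)*(-5) = ((1*0 + 5*(-2 - 3))*19)*(-5) = ((0 + 5*(-5))*19)*(-5) = ((0 - 25)*19)*(-5) = -25*19*(-5) = -475*(-5) = 2375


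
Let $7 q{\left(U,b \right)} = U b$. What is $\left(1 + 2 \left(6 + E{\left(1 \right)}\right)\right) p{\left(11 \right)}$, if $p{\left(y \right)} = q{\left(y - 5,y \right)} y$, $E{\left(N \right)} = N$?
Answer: $\frac{10890}{7} \approx 1555.7$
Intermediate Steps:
$q{\left(U,b \right)} = \frac{U b}{7}$
$p{\left(y \right)} = \frac{y^{2} \left(-5 + y\right)}{7}$ ($p{\left(y \right)} = \frac{\left(y - 5\right) y}{7} y = \frac{\left(-5 + y\right) y}{7} y = \frac{y \left(-5 + y\right)}{7} y = \frac{y^{2} \left(-5 + y\right)}{7}$)
$\left(1 + 2 \left(6 + E{\left(1 \right)}\right)\right) p{\left(11 \right)} = \left(1 + 2 \left(6 + 1\right)\right) \frac{11^{2} \left(-5 + 11\right)}{7} = \left(1 + 2 \cdot 7\right) \frac{1}{7} \cdot 121 \cdot 6 = \left(1 + 14\right) \frac{726}{7} = 15 \cdot \frac{726}{7} = \frac{10890}{7}$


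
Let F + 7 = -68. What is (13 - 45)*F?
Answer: 2400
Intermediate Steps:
F = -75 (F = -7 - 68 = -75)
(13 - 45)*F = (13 - 45)*(-75) = -32*(-75) = 2400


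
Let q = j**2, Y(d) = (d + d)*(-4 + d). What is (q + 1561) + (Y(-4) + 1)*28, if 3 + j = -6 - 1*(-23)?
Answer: 3577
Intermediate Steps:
Y(d) = 2*d*(-4 + d) (Y(d) = (2*d)*(-4 + d) = 2*d*(-4 + d))
j = 14 (j = -3 + (-6 - 1*(-23)) = -3 + (-6 + 23) = -3 + 17 = 14)
q = 196 (q = 14**2 = 196)
(q + 1561) + (Y(-4) + 1)*28 = (196 + 1561) + (2*(-4)*(-4 - 4) + 1)*28 = 1757 + (2*(-4)*(-8) + 1)*28 = 1757 + (64 + 1)*28 = 1757 + 65*28 = 1757 + 1820 = 3577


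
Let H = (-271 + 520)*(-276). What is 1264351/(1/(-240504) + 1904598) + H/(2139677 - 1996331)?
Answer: 288307408181850/1563370511815483 ≈ 0.18441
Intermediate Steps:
H = -68724 (H = 249*(-276) = -68724)
1264351/(1/(-240504) + 1904598) + H/(2139677 - 1996331) = 1264351/(1/(-240504) + 1904598) - 68724/(2139677 - 1996331) = 1264351/(-1/240504 + 1904598) - 68724/143346 = 1264351/(458063437391/240504) - 68724*1/143346 = 1264351*(240504/458063437391) - 11454/23891 = 304081472904/458063437391 - 11454/23891 = 288307408181850/1563370511815483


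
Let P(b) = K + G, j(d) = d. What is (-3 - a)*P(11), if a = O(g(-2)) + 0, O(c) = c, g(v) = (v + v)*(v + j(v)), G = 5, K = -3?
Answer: -38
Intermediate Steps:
P(b) = 2 (P(b) = -3 + 5 = 2)
g(v) = 4*v² (g(v) = (v + v)*(v + v) = (2*v)*(2*v) = 4*v²)
a = 16 (a = 4*(-2)² + 0 = 4*4 + 0 = 16 + 0 = 16)
(-3 - a)*P(11) = (-3 - 1*16)*2 = (-3 - 16)*2 = -19*2 = -38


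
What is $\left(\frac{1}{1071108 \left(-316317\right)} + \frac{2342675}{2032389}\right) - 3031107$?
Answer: $- \frac{231910933852425199576013}{76510338316542756} \approx -3.0311 \cdot 10^{6}$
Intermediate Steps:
$\left(\frac{1}{1071108 \left(-316317\right)} + \frac{2342675}{2032389}\right) - 3031107 = \left(\frac{1}{1071108} \left(- \frac{1}{316317}\right) + 2342675 \cdot \frac{1}{2032389}\right) - 3031107 = \left(- \frac{1}{338809669236} + \frac{2342675}{2032389}\right) - 3031107 = \frac{88191215763934879}{76510338316542756} - 3031107 = - \frac{231910933852425199576013}{76510338316542756}$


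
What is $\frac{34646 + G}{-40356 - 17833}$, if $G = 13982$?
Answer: $- \frac{48628}{58189} \approx -0.83569$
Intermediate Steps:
$\frac{34646 + G}{-40356 - 17833} = \frac{34646 + 13982}{-40356 - 17833} = \frac{48628}{-58189} = 48628 \left(- \frac{1}{58189}\right) = - \frac{48628}{58189}$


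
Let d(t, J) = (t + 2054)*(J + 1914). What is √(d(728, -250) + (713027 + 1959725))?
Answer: 20*√18255 ≈ 2702.2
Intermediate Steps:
d(t, J) = (1914 + J)*(2054 + t) (d(t, J) = (2054 + t)*(1914 + J) = (1914 + J)*(2054 + t))
√(d(728, -250) + (713027 + 1959725)) = √((3931356 + 1914*728 + 2054*(-250) - 250*728) + (713027 + 1959725)) = √((3931356 + 1393392 - 513500 - 182000) + 2672752) = √(4629248 + 2672752) = √7302000 = 20*√18255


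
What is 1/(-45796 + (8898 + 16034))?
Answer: -1/20864 ≈ -4.7929e-5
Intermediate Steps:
1/(-45796 + (8898 + 16034)) = 1/(-45796 + 24932) = 1/(-20864) = -1/20864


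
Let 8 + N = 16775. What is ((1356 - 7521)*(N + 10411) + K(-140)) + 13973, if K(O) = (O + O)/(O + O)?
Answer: -167538396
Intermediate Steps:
K(O) = 1 (K(O) = (2*O)/((2*O)) = (2*O)*(1/(2*O)) = 1)
N = 16767 (N = -8 + 16775 = 16767)
((1356 - 7521)*(N + 10411) + K(-140)) + 13973 = ((1356 - 7521)*(16767 + 10411) + 1) + 13973 = (-6165*27178 + 1) + 13973 = (-167552370 + 1) + 13973 = -167552369 + 13973 = -167538396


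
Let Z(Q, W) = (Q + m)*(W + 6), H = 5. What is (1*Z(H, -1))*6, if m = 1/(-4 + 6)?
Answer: 165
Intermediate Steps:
m = 1/2 ≈ 0.50000
Z(Q, W) = (1/2 + Q)*(6 + W) (Z(Q, W) = (Q + 1/2)*(W + 6) = (1/2 + Q)*(6 + W))
(1*Z(H, -1))*6 = (1*(3 + (1/2)*(-1) + 6*5 + 5*(-1)))*6 = (1*(3 - 1/2 + 30 - 5))*6 = (1*(55/2))*6 = (55/2)*6 = 165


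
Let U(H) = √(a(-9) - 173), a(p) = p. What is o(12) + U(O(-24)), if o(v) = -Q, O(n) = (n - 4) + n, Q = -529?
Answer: 529 + I*√182 ≈ 529.0 + 13.491*I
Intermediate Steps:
O(n) = -4 + 2*n (O(n) = (-4 + n) + n = -4 + 2*n)
o(v) = 529 (o(v) = -1*(-529) = 529)
U(H) = I*√182 (U(H) = √(-9 - 173) = √(-182) = I*√182)
o(12) + U(O(-24)) = 529 + I*√182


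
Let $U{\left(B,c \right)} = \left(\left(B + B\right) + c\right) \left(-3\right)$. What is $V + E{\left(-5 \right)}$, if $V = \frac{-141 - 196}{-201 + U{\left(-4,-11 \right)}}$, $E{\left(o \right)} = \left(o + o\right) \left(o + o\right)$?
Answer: $\frac{14737}{144} \approx 102.34$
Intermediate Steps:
$E{\left(o \right)} = 4 o^{2}$ ($E{\left(o \right)} = 2 o 2 o = 4 o^{2}$)
$U{\left(B,c \right)} = - 6 B - 3 c$ ($U{\left(B,c \right)} = \left(2 B + c\right) \left(-3\right) = \left(c + 2 B\right) \left(-3\right) = - 6 B - 3 c$)
$V = \frac{337}{144}$ ($V = \frac{-141 - 196}{-201 - -57} = - \frac{337}{-201 + \left(24 + 33\right)} = - \frac{337}{-201 + 57} = - \frac{337}{-144} = \left(-337\right) \left(- \frac{1}{144}\right) = \frac{337}{144} \approx 2.3403$)
$V + E{\left(-5 \right)} = \frac{337}{144} + 4 \left(-5\right)^{2} = \frac{337}{144} + 4 \cdot 25 = \frac{337}{144} + 100 = \frac{14737}{144}$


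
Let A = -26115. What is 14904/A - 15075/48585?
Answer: -24839877/28195495 ≈ -0.88099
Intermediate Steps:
14904/A - 15075/48585 = 14904/(-26115) - 15075/48585 = 14904*(-1/26115) - 15075*1/48585 = -4968/8705 - 1005/3239 = -24839877/28195495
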